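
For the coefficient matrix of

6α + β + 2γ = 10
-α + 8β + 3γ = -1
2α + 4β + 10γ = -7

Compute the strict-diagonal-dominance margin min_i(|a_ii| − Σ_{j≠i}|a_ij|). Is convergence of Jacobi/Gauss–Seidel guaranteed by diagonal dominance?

row 1: |6| − (1+2) = 3
row 2: |8| − (1+3) = 4
row 3: |10| − (2+4) = 4
minimum over rows = 3 → strictly diagonally dominant (convergence guaranteed)

3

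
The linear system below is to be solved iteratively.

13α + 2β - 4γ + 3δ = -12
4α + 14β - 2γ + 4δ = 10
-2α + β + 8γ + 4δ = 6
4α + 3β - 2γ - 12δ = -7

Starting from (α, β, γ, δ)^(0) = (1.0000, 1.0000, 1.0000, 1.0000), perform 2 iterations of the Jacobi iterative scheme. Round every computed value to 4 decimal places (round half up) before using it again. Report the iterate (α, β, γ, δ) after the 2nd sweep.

Iteration 1:
  α = (-12 - (2)·1.0000 - (-4)·1.0000 - (3)·1.0000) / (13) = -1.0000
  β = (10 - (4)·1.0000 - (-2)·1.0000 - (4)·1.0000) / (14) = 0.2857
  γ = (6 - (-2)·1.0000 - (1)·1.0000 - (4)·1.0000) / (8) = 0.3750
  δ = (-7 - (4)·1.0000 - (3)·1.0000 - (-2)·1.0000) / (-12) = 1.0000
Iteration 2:
  α = (-12 - (2)·0.2857 - (-4)·0.3750 - (3)·1.0000) / (13) = -1.0824
  β = (10 - (4)·-1.0000 - (-2)·0.3750 - (4)·1.0000) / (14) = 0.7679
  γ = (6 - (-2)·-1.0000 - (1)·0.2857 - (4)·1.0000) / (8) = -0.0357
  δ = (-7 - (4)·-1.0000 - (3)·0.2857 - (-2)·0.3750) / (-12) = 0.2589

(-1.0824, 0.7679, -0.0357, 0.2589)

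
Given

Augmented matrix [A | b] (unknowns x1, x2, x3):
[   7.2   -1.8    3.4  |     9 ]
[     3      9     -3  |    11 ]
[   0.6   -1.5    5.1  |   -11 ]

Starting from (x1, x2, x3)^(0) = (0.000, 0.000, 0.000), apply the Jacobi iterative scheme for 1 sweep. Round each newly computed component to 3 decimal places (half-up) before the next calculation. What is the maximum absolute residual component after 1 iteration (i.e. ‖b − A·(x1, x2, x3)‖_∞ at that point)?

10.219

Iteration 1:
  x1 = (9 - (-1.8)·0.000 - (3.4)·0.000) / (7.2) = 1.250
  x2 = (11 - (3)·0.000 - (-3)·0.000) / (9) = 1.222
  x3 = (-11 - (0.6)·0.000 - (-1.5)·0.000) / (5.1) = -2.157
Residual b − A·x = (9.533, -10.219, 1.084); ∞-norm = 10.219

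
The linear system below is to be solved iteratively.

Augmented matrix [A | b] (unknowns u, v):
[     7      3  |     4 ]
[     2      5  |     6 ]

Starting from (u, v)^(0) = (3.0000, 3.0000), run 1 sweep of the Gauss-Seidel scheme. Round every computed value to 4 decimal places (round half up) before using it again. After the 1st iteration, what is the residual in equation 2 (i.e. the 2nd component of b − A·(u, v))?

0.0001

Iteration 1:
  u = (4 - (3)·3.0000) / (7) = -0.7143
  v = (6 - (2)·-0.7143) / (5) = 1.4857
Residual b − A·x = (4.5430, 0.0001)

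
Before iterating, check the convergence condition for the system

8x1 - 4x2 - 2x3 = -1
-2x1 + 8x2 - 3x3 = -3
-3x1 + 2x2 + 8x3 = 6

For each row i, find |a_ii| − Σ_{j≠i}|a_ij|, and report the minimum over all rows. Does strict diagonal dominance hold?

2

row 1: |8| − (4+2) = 2
row 2: |8| − (2+3) = 3
row 3: |8| − (3+2) = 3
minimum over rows = 2 → strictly diagonally dominant (convergence guaranteed)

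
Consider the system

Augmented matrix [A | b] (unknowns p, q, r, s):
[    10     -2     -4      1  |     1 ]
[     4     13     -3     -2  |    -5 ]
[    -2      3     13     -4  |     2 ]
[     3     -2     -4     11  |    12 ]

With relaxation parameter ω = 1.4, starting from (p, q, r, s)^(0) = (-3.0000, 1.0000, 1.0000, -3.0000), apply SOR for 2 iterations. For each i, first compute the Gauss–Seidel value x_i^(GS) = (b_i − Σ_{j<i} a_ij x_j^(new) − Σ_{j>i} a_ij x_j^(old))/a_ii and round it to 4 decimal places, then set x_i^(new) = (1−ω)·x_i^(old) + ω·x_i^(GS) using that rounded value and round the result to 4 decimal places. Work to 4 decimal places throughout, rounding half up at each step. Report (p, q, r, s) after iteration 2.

(-1.7968, 1.3675, -0.1008, 2.0887)

Iteration 1:
  p: GS value = (1 - (-2)·1.0000 - (-4)·1.0000 - (1)·-3.0000) / (10) = 1.0000;  p ← (1−ω)·-3.0000 + ω·1.0000 = 2.6000
  q: GS value = (-5 - (4)·2.6000 - (-3)·1.0000 - (-2)·-3.0000) / (13) = -1.4154;  q ← (1−ω)·1.0000 + ω·-1.4154 = -2.3816
  r: GS value = (2 - (-2)·2.6000 - (3)·-2.3816 - (-4)·-3.0000) / (13) = 0.1804;  r ← (1−ω)·1.0000 + ω·0.1804 = -0.1474
  s: GS value = (12 - (3)·2.6000 - (-2)·-2.3816 - (-4)·-0.1474) / (11) = -0.1048;  s ← (1−ω)·-3.0000 + ω·-0.1048 = 1.0533
Iteration 2:
  p: GS value = (1 - (-2)·-2.3816 - (-4)·-0.1474 - (1)·1.0533) / (10) = -0.5406;  p ← (1−ω)·2.6000 + ω·-0.5406 = -1.7968
  q: GS value = (-5 - (4)·-1.7968 - (-3)·-0.1474 - (-2)·1.0533) / (13) = 0.2963;  q ← (1−ω)·-2.3816 + ω·0.2963 = 1.3675
  r: GS value = (2 - (-2)·-1.7968 - (3)·1.3675 - (-4)·1.0533) / (13) = -0.1141;  r ← (1−ω)·-0.1474 + ω·-0.1141 = -0.1008
  s: GS value = (12 - (3)·-1.7968 - (-2)·1.3675 - (-4)·-0.1008) / (11) = 1.7929;  s ← (1−ω)·1.0533 + ω·1.7929 = 2.0887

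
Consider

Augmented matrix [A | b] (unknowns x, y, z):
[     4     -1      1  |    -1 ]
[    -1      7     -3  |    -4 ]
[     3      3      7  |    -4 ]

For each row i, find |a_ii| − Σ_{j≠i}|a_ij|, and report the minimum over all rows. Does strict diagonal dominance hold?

row 1: |4| − (1+1) = 2
row 2: |7| − (1+3) = 3
row 3: |7| − (3+3) = 1
minimum over rows = 1 → strictly diagonally dominant (convergence guaranteed)

1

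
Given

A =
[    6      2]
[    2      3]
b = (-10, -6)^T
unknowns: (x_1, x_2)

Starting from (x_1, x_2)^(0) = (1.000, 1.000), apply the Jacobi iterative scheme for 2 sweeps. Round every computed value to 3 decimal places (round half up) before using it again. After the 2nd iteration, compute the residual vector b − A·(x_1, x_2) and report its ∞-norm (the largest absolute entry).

3.998

Iteration 1:
  x_1 = (-10 - (2)·1.000) / (6) = -2.000
  x_2 = (-6 - (2)·1.000) / (3) = -2.667
Iteration 2:
  x_1 = (-10 - (2)·-2.667) / (6) = -0.778
  x_2 = (-6 - (2)·-2.000) / (3) = -0.667
Residual b − A·x = (-3.998, -2.443); ∞-norm = 3.998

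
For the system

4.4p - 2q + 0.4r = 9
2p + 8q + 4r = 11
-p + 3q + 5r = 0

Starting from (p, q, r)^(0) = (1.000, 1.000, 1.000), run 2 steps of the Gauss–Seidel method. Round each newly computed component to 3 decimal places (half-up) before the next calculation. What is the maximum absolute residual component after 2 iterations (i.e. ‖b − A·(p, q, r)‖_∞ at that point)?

Iteration 1:
  p = (9 - (-2)·1.000 - (0.4)·1.000) / (4.4) = 2.409
  q = (11 - (2)·2.409 - (4)·1.000) / (8) = 0.273
  r = (0 - (-1)·2.409 - (3)·0.273) / (5) = 0.318
Iteration 2:
  p = (9 - (-2)·0.273 - (0.4)·0.318) / (4.4) = 2.141
  q = (11 - (2)·2.141 - (4)·0.318) / (8) = 0.681
  r = (0 - (-1)·2.141 - (3)·0.681) / (5) = 0.020
Residual b − A·x = (0.934, 1.190, -0.002); ∞-norm = 1.190

1.190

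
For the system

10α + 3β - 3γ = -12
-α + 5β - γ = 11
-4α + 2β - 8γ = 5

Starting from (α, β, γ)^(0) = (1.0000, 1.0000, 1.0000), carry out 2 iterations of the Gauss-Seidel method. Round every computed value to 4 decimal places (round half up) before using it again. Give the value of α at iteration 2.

Iteration 1:
  α = (-12 - (3)·1.0000 - (-3)·1.0000) / (10) = -1.2000
  β = (11 - (-1)·-1.2000 - (-1)·1.0000) / (5) = 2.1600
  γ = (5 - (-4)·-1.2000 - (2)·2.1600) / (-8) = 0.5150
Iteration 2:
  α = (-12 - (3)·2.1600 - (-3)·0.5150) / (10) = -1.6935
  β = (11 - (-1)·-1.6935 - (-1)·0.5150) / (5) = 1.9643
  γ = (5 - (-4)·-1.6935 - (2)·1.9643) / (-8) = 0.7128

-1.6935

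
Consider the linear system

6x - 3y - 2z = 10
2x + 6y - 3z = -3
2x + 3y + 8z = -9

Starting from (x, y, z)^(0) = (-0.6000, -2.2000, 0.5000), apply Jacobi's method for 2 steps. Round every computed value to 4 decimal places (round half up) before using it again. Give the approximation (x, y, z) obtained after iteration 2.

Iteration 1:
  x = (10 - (-3)·-2.2000 - (-2)·0.5000) / (6) = 0.7333
  y = (-3 - (2)·-0.6000 - (-3)·0.5000) / (6) = -0.0500
  z = (-9 - (2)·-0.6000 - (3)·-2.2000) / (8) = -0.1500
Iteration 2:
  x = (10 - (-3)·-0.0500 - (-2)·-0.1500) / (6) = 1.5917
  y = (-3 - (2)·0.7333 - (-3)·-0.1500) / (6) = -0.8194
  z = (-9 - (2)·0.7333 - (3)·-0.0500) / (8) = -1.2896

(1.5917, -0.8194, -1.2896)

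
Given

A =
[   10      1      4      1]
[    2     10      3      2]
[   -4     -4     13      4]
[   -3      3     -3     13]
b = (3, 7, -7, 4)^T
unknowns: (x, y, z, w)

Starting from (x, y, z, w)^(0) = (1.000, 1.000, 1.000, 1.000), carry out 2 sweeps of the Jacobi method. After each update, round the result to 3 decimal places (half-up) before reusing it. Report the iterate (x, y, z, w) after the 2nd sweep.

Iteration 1:
  x = (3 - (1)·1.000 - (4)·1.000 - (1)·1.000) / (10) = -0.300
  y = (7 - (2)·1.000 - (3)·1.000 - (2)·1.000) / (10) = 0.000
  z = (-7 - (-4)·1.000 - (-4)·1.000 - (4)·1.000) / (13) = -0.231
  w = (4 - (-3)·1.000 - (3)·1.000 - (-3)·1.000) / (13) = 0.538
Iteration 2:
  x = (3 - (1)·0.000 - (4)·-0.231 - (1)·0.538) / (10) = 0.339
  y = (7 - (2)·-0.300 - (3)·-0.231 - (2)·0.538) / (10) = 0.722
  z = (-7 - (-4)·-0.300 - (-4)·0.000 - (4)·0.538) / (13) = -0.796
  w = (4 - (-3)·-0.300 - (3)·0.000 - (-3)·-0.231) / (13) = 0.185

(0.339, 0.722, -0.796, 0.185)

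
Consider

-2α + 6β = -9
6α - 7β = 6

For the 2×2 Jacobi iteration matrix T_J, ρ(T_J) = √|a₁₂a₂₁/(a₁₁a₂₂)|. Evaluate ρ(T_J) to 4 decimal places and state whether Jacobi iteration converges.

1.6036

a₁₂a₂₁/(a₁₁a₂₂) = (6)·(6) / ((-2)·(-7)) = 2.571429
ρ = √|2.571429| = √2.571429 = 1.6036
ρ > 1, so Jacobi diverges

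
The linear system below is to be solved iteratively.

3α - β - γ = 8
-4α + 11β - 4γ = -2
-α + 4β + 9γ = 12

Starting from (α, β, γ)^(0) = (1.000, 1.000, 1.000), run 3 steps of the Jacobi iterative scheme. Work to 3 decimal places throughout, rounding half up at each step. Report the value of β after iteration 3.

Iteration 1:
  α = (8 - (-1)·1.000 - (-1)·1.000) / (3) = 3.333
  β = (-2 - (-4)·1.000 - (-4)·1.000) / (11) = 0.545
  γ = (12 - (-1)·1.000 - (4)·1.000) / (9) = 1.000
Iteration 2:
  α = (8 - (-1)·0.545 - (-1)·1.000) / (3) = 3.182
  β = (-2 - (-4)·3.333 - (-4)·1.000) / (11) = 1.394
  γ = (12 - (-1)·3.333 - (4)·0.545) / (9) = 1.461
Iteration 3:
  α = (8 - (-1)·1.394 - (-1)·1.461) / (3) = 3.618
  β = (-2 - (-4)·3.182 - (-4)·1.461) / (11) = 1.507
  γ = (12 - (-1)·3.182 - (4)·1.394) / (9) = 1.067

1.507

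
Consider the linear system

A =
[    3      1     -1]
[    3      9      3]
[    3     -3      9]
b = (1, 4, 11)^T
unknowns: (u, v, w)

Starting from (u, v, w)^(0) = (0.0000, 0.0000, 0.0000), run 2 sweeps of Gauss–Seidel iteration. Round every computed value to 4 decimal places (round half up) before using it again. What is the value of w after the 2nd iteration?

0.9548

Iteration 1:
  u = (1 - (1)·0.0000 - (-1)·0.0000) / (3) = 0.3333
  v = (4 - (3)·0.3333 - (3)·0.0000) / (9) = 0.3333
  w = (11 - (3)·0.3333 - (-3)·0.3333) / (9) = 1.2222
Iteration 2:
  u = (1 - (1)·0.3333 - (-1)·1.2222) / (3) = 0.6296
  v = (4 - (3)·0.6296 - (3)·1.2222) / (9) = -0.1728
  w = (11 - (3)·0.6296 - (-3)·-0.1728) / (9) = 0.9548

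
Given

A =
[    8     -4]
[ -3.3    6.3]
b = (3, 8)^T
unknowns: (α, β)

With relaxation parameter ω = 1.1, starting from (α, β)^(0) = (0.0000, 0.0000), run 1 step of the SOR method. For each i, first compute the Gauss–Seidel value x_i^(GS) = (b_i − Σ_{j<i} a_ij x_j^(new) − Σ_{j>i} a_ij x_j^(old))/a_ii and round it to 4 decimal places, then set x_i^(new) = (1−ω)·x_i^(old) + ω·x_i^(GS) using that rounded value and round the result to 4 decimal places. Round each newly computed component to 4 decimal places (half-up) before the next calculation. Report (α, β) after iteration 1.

(0.4125, 1.6345)

Iteration 1:
  α: GS value = (3 - (-4)·0.0000) / (8) = 0.3750;  α ← (1−ω)·0.0000 + ω·0.3750 = 0.4125
  β: GS value = (8 - (-3.3)·0.4125) / (6.3) = 1.4859;  β ← (1−ω)·0.0000 + ω·1.4859 = 1.6345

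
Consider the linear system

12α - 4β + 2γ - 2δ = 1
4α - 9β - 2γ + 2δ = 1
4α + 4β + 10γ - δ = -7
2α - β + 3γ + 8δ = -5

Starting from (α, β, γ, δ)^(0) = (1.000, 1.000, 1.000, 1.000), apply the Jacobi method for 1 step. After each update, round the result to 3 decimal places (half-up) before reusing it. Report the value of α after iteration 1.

Iteration 1:
  α = (1 - (-4)·1.000 - (2)·1.000 - (-2)·1.000) / (12) = 0.417
  β = (1 - (4)·1.000 - (-2)·1.000 - (2)·1.000) / (-9) = 0.333
  γ = (-7 - (4)·1.000 - (4)·1.000 - (-1)·1.000) / (10) = -1.400
  δ = (-5 - (2)·1.000 - (-1)·1.000 - (3)·1.000) / (8) = -1.125

0.417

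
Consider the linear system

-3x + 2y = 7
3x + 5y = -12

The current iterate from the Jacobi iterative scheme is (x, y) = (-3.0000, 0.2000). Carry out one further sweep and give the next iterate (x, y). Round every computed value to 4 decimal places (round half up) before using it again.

(-2.2000, -0.6000)

One sweep:
  x = (7 - (2)·0.2000) / (-3) = -2.2000
  y = (-12 - (3)·-3.0000) / (5) = -0.6000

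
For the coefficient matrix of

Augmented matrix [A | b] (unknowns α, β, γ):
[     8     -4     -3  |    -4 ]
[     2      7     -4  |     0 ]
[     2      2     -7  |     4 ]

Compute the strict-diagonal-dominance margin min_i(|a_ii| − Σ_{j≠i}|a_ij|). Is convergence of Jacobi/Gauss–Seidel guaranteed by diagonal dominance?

1

row 1: |8| − (4+3) = 1
row 2: |7| − (2+4) = 1
row 3: |-7| − (2+2) = 3
minimum over rows = 1 → strictly diagonally dominant (convergence guaranteed)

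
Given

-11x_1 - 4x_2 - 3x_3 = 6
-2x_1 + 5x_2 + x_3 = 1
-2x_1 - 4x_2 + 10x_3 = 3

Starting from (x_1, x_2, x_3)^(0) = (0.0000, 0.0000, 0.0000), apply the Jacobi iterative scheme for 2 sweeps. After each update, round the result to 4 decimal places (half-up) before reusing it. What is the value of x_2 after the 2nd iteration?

Iteration 1:
  x_1 = (6 - (-4)·0.0000 - (-3)·0.0000) / (-11) = -0.5455
  x_2 = (1 - (-2)·0.0000 - (1)·0.0000) / (5) = 0.2000
  x_3 = (3 - (-2)·0.0000 - (-4)·0.0000) / (10) = 0.3000
Iteration 2:
  x_1 = (6 - (-4)·0.2000 - (-3)·0.3000) / (-11) = -0.7000
  x_2 = (1 - (-2)·-0.5455 - (1)·0.3000) / (5) = -0.0782
  x_3 = (3 - (-2)·-0.5455 - (-4)·0.2000) / (10) = 0.2709

-0.0782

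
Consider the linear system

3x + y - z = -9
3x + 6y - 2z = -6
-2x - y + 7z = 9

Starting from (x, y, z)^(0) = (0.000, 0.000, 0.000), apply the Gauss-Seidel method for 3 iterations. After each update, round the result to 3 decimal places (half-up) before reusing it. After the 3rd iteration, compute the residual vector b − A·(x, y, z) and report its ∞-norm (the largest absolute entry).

Iteration 1:
  x = (-9 - (1)·0.000 - (-1)·0.000) / (3) = -3.000
  y = (-6 - (3)·-3.000 - (-2)·0.000) / (6) = 0.500
  z = (9 - (-2)·-3.000 - (-1)·0.500) / (7) = 0.500
Iteration 2:
  x = (-9 - (1)·0.500 - (-1)·0.500) / (3) = -3.000
  y = (-6 - (3)·-3.000 - (-2)·0.500) / (6) = 0.667
  z = (9 - (-2)·-3.000 - (-1)·0.667) / (7) = 0.524
Iteration 3:
  x = (-9 - (1)·0.667 - (-1)·0.524) / (3) = -3.048
  y = (-6 - (3)·-3.048 - (-2)·0.524) / (6) = 0.699
  z = (9 - (-2)·-3.048 - (-1)·0.699) / (7) = 0.515
Residual b − A·x = (-0.040, -0.020, -0.002); ∞-norm = 0.040

0.040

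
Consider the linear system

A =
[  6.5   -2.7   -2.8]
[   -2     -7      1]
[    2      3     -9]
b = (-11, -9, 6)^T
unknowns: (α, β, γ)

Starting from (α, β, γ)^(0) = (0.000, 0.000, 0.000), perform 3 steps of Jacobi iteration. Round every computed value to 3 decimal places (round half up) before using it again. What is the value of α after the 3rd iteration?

-1.261

Iteration 1:
  α = (-11 - (-2.7)·0.000 - (-2.8)·0.000) / (6.5) = -1.692
  β = (-9 - (-2)·0.000 - (1)·0.000) / (-7) = 1.286
  γ = (6 - (2)·0.000 - (3)·0.000) / (-9) = -0.667
Iteration 2:
  α = (-11 - (-2.7)·1.286 - (-2.8)·-0.667) / (6.5) = -1.445
  β = (-9 - (-2)·-1.692 - (1)·-0.667) / (-7) = 1.674
  γ = (6 - (2)·-1.692 - (3)·1.286) / (-9) = -0.614
Iteration 3:
  α = (-11 - (-2.7)·1.674 - (-2.8)·-0.614) / (6.5) = -1.261
  β = (-9 - (-2)·-1.445 - (1)·-0.614) / (-7) = 1.611
  γ = (6 - (2)·-1.445 - (3)·1.674) / (-9) = -0.430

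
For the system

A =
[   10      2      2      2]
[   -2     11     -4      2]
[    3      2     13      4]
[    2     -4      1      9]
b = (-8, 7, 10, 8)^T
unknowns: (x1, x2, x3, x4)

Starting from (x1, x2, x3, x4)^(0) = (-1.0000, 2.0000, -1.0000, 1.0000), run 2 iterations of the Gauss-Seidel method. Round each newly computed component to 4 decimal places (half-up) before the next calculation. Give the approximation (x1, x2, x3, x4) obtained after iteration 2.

(-1.1291, 0.5222, 0.6372, 1.3011)

Iteration 1:
  x1 = (-8 - (2)·2.0000 - (2)·-1.0000 - (2)·1.0000) / (10) = -1.2000
  x2 = (7 - (-2)·-1.2000 - (-4)·-1.0000 - (2)·1.0000) / (11) = -0.1273
  x3 = (10 - (3)·-1.2000 - (2)·-0.1273 - (4)·1.0000) / (13) = 0.7580
  x4 = (8 - (2)·-1.2000 - (-4)·-0.1273 - (1)·0.7580) / (9) = 1.0148
Iteration 2:
  x1 = (-8 - (2)·-0.1273 - (2)·0.7580 - (2)·1.0148) / (10) = -1.1291
  x2 = (7 - (-2)·-1.1291 - (-4)·0.7580 - (2)·1.0148) / (11) = 0.5222
  x3 = (10 - (3)·-1.1291 - (2)·0.5222 - (4)·1.0148) / (13) = 0.6372
  x4 = (8 - (2)·-1.1291 - (-4)·0.5222 - (1)·0.6372) / (9) = 1.3011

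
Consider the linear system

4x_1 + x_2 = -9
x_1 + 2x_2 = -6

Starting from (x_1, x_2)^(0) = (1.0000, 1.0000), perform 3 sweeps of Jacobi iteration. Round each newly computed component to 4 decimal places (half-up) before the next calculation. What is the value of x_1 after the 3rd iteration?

Iteration 1:
  x_1 = (-9 - (1)·1.0000) / (4) = -2.5000
  x_2 = (-6 - (1)·1.0000) / (2) = -3.5000
Iteration 2:
  x_1 = (-9 - (1)·-3.5000) / (4) = -1.3750
  x_2 = (-6 - (1)·-2.5000) / (2) = -1.7500
Iteration 3:
  x_1 = (-9 - (1)·-1.7500) / (4) = -1.8125
  x_2 = (-6 - (1)·-1.3750) / (2) = -2.3125

-1.8125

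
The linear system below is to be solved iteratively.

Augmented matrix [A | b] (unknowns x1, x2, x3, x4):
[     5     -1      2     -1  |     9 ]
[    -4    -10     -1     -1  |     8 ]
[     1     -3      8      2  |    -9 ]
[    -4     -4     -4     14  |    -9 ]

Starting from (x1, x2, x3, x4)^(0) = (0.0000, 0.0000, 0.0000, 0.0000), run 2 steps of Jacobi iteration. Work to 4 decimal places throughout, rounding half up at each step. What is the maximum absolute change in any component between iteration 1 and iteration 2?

Iteration 1:
  x1 = (9 - (-1)·0.0000 - (2)·0.0000 - (-1)·0.0000) / (5) = 1.8000
  x2 = (8 - (-4)·0.0000 - (-1)·0.0000 - (-1)·0.0000) / (-10) = -0.8000
  x3 = (-9 - (1)·0.0000 - (-3)·0.0000 - (2)·0.0000) / (8) = -1.1250
  x4 = (-9 - (-4)·0.0000 - (-4)·0.0000 - (-4)·0.0000) / (14) = -0.6429
Iteration 2:
  x1 = (9 - (-1)·-0.8000 - (2)·-1.1250 - (-1)·-0.6429) / (5) = 1.9614
  x2 = (8 - (-4)·1.8000 - (-1)·-1.1250 - (-1)·-0.6429) / (-10) = -1.3432
  x3 = (-9 - (1)·1.8000 - (-3)·-0.8000 - (2)·-0.6429) / (8) = -1.4893
  x4 = (-9 - (-4)·1.8000 - (-4)·-0.8000 - (-4)·-1.1250) / (14) = -0.6786
Change: (0.1614, -0.5432, -0.3643, -0.0357) → max |·| = 0.5432

0.5432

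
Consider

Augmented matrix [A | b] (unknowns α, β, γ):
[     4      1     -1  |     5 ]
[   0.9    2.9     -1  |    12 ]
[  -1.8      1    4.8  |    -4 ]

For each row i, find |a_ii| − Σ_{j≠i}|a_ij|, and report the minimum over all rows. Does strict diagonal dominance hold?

row 1: |4| − (1+1) = 2
row 2: |2.9| − (0.9+1) = 1
row 3: |4.8| − (1.8+1) = 2
minimum over rows = 1 → strictly diagonally dominant (convergence guaranteed)

1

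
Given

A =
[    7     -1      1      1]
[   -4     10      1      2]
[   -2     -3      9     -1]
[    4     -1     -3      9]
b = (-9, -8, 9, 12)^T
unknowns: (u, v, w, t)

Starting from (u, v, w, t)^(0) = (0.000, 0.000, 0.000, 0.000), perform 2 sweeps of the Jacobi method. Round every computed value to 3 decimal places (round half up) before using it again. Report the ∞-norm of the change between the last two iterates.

0.881

Iteration 1:
  u = (-9 - (-1)·0.000 - (1)·0.000 - (1)·0.000) / (7) = -1.286
  v = (-8 - (-4)·0.000 - (1)·0.000 - (2)·0.000) / (10) = -0.800
  w = (9 - (-2)·0.000 - (-3)·0.000 - (-1)·0.000) / (9) = 1.000
  t = (12 - (4)·0.000 - (-1)·0.000 - (-3)·0.000) / (9) = 1.333
Iteration 2:
  u = (-9 - (-1)·-0.800 - (1)·1.000 - (1)·1.333) / (7) = -1.733
  v = (-8 - (-4)·-1.286 - (1)·1.000 - (2)·1.333) / (10) = -1.681
  w = (9 - (-2)·-1.286 - (-3)·-0.800 - (-1)·1.333) / (9) = 0.596
  t = (12 - (4)·-1.286 - (-1)·-0.800 - (-3)·1.000) / (9) = 2.149
Change: (-0.447, -0.881, -0.404, 0.816) → max |·| = 0.881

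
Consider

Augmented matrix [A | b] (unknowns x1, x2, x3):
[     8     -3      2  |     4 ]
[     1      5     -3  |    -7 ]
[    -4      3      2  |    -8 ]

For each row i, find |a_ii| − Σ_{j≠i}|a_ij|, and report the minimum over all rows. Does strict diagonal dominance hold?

row 1: |8| − (3+2) = 3
row 2: |5| − (1+3) = 1
row 3: |2| − (4+3) = -5
minimum over rows = -5 → not strictly diagonally dominant

-5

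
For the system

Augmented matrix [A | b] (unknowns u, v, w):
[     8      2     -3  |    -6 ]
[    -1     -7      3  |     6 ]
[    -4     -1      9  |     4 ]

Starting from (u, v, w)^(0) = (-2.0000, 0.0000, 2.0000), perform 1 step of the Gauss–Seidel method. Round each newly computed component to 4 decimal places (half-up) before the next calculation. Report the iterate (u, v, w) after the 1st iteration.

(0.0000, 0.0000, 0.4444)

Iteration 1:
  u = (-6 - (2)·0.0000 - (-3)·2.0000) / (8) = 0.0000
  v = (6 - (-1)·0.0000 - (3)·2.0000) / (-7) = 0.0000
  w = (4 - (-4)·0.0000 - (-1)·0.0000) / (9) = 0.4444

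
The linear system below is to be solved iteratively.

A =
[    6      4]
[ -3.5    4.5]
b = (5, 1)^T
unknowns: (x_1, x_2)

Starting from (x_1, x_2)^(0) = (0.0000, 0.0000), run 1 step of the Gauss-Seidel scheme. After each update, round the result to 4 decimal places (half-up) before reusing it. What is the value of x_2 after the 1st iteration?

Iteration 1:
  x_1 = (5 - (4)·0.0000) / (6) = 0.8333
  x_2 = (1 - (-3.5)·0.8333) / (4.5) = 0.8703

0.8703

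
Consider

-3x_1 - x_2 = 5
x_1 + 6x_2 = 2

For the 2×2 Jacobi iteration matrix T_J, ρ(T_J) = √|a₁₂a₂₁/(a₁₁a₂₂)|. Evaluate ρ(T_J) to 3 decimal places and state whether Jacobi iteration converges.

a₁₂a₂₁/(a₁₁a₂₂) = (-1)·(1) / ((-3)·(6)) = 0.055556
ρ = √|0.055556| = √0.055556 = 0.236
ρ < 1, so Jacobi converges

0.236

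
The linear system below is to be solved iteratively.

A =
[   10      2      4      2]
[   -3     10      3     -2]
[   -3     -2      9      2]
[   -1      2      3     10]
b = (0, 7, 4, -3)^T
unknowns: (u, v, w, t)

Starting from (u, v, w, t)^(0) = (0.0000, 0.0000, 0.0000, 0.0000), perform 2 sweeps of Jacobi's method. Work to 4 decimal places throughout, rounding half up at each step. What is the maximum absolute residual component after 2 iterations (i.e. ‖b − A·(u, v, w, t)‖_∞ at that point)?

Iteration 1:
  u = (0 - (2)·0.0000 - (4)·0.0000 - (2)·0.0000) / (10) = 0.0000
  v = (7 - (-3)·0.0000 - (3)·0.0000 - (-2)·0.0000) / (10) = 0.7000
  w = (4 - (-3)·0.0000 - (-2)·0.0000 - (2)·0.0000) / (9) = 0.4444
  t = (-3 - (-1)·0.0000 - (2)·0.0000 - (3)·0.0000) / (10) = -0.3000
Iteration 2:
  u = (0 - (2)·0.7000 - (4)·0.4444 - (2)·-0.3000) / (10) = -0.2578
  v = (7 - (-3)·0.0000 - (3)·0.4444 - (-2)·-0.3000) / (10) = 0.5067
  w = (4 - (-3)·0.0000 - (-2)·0.7000 - (2)·-0.3000) / (9) = 0.6667
  t = (-3 - (-1)·0.0000 - (2)·0.7000 - (3)·0.4444) / (10) = -0.5733
Residual b − A·x = (0.0444, -1.9871, -0.6137, -0.5383); ∞-norm = 1.9871

1.9871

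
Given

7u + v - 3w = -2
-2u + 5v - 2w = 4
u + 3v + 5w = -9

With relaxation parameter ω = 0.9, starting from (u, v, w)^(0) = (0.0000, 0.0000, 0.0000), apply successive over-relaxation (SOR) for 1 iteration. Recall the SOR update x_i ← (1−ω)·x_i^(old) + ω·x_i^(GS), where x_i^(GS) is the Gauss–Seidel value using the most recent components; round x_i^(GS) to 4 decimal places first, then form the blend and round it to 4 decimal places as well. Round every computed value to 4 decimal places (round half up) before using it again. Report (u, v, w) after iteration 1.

(-0.2571, 0.6275, -1.9126)

Iteration 1:
  u: GS value = (-2 - (1)·0.0000 - (-3)·0.0000) / (7) = -0.2857;  u ← (1−ω)·0.0000 + ω·-0.2857 = -0.2571
  v: GS value = (4 - (-2)·-0.2571 - (-2)·0.0000) / (5) = 0.6972;  v ← (1−ω)·0.0000 + ω·0.6972 = 0.6275
  w: GS value = (-9 - (1)·-0.2571 - (3)·0.6275) / (5) = -2.1251;  w ← (1−ω)·0.0000 + ω·-2.1251 = -1.9126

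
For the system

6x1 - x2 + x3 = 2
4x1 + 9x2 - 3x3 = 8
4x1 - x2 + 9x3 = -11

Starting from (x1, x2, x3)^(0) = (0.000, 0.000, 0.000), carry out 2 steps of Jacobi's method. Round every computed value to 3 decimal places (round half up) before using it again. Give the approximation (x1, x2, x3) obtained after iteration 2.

(0.685, 0.334, -1.271)

Iteration 1:
  x1 = (2 - (-1)·0.000 - (1)·0.000) / (6) = 0.333
  x2 = (8 - (4)·0.000 - (-3)·0.000) / (9) = 0.889
  x3 = (-11 - (4)·0.000 - (-1)·0.000) / (9) = -1.222
Iteration 2:
  x1 = (2 - (-1)·0.889 - (1)·-1.222) / (6) = 0.685
  x2 = (8 - (4)·0.333 - (-3)·-1.222) / (9) = 0.334
  x3 = (-11 - (4)·0.333 - (-1)·0.889) / (9) = -1.271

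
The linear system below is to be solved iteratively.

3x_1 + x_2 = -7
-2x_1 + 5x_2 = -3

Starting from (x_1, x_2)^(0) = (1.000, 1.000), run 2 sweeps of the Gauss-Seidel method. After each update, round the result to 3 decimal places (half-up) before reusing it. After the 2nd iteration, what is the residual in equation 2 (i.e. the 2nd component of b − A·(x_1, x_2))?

-0.001

Iteration 1:
  x_1 = (-7 - (1)·1.000) / (3) = -2.667
  x_2 = (-3 - (-2)·-2.667) / (5) = -1.667
Iteration 2:
  x_1 = (-7 - (1)·-1.667) / (3) = -1.778
  x_2 = (-3 - (-2)·-1.778) / (5) = -1.311
Residual b − A·x = (-0.355, -0.001)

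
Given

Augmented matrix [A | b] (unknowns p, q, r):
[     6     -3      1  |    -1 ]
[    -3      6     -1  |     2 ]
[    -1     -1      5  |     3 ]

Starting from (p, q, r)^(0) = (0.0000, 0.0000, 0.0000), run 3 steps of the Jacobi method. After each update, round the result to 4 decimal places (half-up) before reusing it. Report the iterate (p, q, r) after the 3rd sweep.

(-0.0972, 0.3889, 0.6500)

Iteration 1:
  p = (-1 - (-3)·0.0000 - (1)·0.0000) / (6) = -0.1667
  q = (2 - (-3)·0.0000 - (-1)·0.0000) / (6) = 0.3333
  r = (3 - (-1)·0.0000 - (-1)·0.0000) / (5) = 0.6000
Iteration 2:
  p = (-1 - (-3)·0.3333 - (1)·0.6000) / (6) = -0.1000
  q = (2 - (-3)·-0.1667 - (-1)·0.6000) / (6) = 0.3500
  r = (3 - (-1)·-0.1667 - (-1)·0.3333) / (5) = 0.6333
Iteration 3:
  p = (-1 - (-3)·0.3500 - (1)·0.6333) / (6) = -0.0972
  q = (2 - (-3)·-0.1000 - (-1)·0.6333) / (6) = 0.3889
  r = (3 - (-1)·-0.1000 - (-1)·0.3500) / (5) = 0.6500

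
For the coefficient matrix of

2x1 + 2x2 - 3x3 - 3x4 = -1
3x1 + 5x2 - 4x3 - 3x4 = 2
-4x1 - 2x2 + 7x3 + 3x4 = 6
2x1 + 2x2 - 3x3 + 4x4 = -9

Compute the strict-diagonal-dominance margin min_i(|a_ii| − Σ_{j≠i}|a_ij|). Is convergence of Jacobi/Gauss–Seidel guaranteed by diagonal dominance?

row 1: |2| − (2+3+3) = -6
row 2: |5| − (3+4+3) = -5
row 3: |7| − (4+2+3) = -2
row 4: |4| − (2+2+3) = -3
minimum over rows = -6 → not strictly diagonally dominant

-6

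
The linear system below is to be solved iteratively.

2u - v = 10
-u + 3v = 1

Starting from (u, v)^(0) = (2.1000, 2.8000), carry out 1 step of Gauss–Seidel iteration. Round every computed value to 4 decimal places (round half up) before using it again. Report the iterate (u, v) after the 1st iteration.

Iteration 1:
  u = (10 - (-1)·2.8000) / (2) = 6.4000
  v = (1 - (-1)·6.4000) / (3) = 2.4667

(6.4000, 2.4667)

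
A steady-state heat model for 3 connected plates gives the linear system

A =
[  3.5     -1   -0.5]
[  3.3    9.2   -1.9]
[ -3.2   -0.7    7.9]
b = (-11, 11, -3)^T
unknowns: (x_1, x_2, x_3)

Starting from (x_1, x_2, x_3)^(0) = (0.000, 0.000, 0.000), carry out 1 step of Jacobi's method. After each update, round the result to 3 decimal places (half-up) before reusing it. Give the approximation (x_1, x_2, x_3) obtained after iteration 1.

Iteration 1:
  x_1 = (-11 - (-1)·0.000 - (-0.5)·0.000) / (3.5) = -3.143
  x_2 = (11 - (3.3)·0.000 - (-1.9)·0.000) / (9.2) = 1.196
  x_3 = (-3 - (-3.2)·0.000 - (-0.7)·0.000) / (7.9) = -0.380

(-3.143, 1.196, -0.380)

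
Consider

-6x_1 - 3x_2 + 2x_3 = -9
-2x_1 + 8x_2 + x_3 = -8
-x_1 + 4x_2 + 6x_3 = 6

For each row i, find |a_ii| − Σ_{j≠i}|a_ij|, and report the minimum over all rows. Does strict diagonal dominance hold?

1

row 1: |-6| − (3+2) = 1
row 2: |8| − (2+1) = 5
row 3: |6| − (1+4) = 1
minimum over rows = 1 → strictly diagonally dominant (convergence guaranteed)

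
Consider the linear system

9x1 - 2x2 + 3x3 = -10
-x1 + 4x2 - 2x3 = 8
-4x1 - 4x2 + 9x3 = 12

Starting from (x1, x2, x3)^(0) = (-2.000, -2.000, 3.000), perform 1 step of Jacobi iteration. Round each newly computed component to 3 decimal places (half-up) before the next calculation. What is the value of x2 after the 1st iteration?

Iteration 1:
  x1 = (-10 - (-2)·-2.000 - (3)·3.000) / (9) = -2.556
  x2 = (8 - (-1)·-2.000 - (-2)·3.000) / (4) = 3.000
  x3 = (12 - (-4)·-2.000 - (-4)·-2.000) / (9) = -0.444

3.000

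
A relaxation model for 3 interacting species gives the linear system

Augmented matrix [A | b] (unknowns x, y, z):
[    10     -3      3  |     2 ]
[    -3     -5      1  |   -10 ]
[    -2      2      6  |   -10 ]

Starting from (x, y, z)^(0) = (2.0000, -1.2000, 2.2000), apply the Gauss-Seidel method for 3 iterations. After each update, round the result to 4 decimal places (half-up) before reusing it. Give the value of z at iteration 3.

Iteration 1:
  x = (2 - (-3)·-1.2000 - (3)·2.2000) / (10) = -0.8200
  y = (-10 - (-3)·-0.8200 - (1)·2.2000) / (-5) = 2.9320
  z = (-10 - (-2)·-0.8200 - (2)·2.9320) / (6) = -2.9173
Iteration 2:
  x = (2 - (-3)·2.9320 - (3)·-2.9173) / (10) = 1.9548
  y = (-10 - (-3)·1.9548 - (1)·-2.9173) / (-5) = 0.2437
  z = (-10 - (-2)·1.9548 - (2)·0.2437) / (6) = -1.0963
Iteration 3:
  x = (2 - (-3)·0.2437 - (3)·-1.0963) / (10) = 0.6020
  y = (-10 - (-3)·0.6020 - (1)·-1.0963) / (-5) = 1.4195
  z = (-10 - (-2)·0.6020 - (2)·1.4195) / (6) = -1.9392

-1.9392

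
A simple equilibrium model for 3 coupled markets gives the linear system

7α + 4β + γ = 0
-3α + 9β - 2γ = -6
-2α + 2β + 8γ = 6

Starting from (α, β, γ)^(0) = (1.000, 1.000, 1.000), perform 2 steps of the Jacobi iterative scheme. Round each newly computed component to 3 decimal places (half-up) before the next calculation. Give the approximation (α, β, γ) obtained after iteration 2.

(-0.044, -0.738, 0.599)

Iteration 1:
  α = (0 - (4)·1.000 - (1)·1.000) / (7) = -0.714
  β = (-6 - (-3)·1.000 - (-2)·1.000) / (9) = -0.111
  γ = (6 - (-2)·1.000 - (2)·1.000) / (8) = 0.750
Iteration 2:
  α = (0 - (4)·-0.111 - (1)·0.750) / (7) = -0.044
  β = (-6 - (-3)·-0.714 - (-2)·0.750) / (9) = -0.738
  γ = (6 - (-2)·-0.714 - (2)·-0.111) / (8) = 0.599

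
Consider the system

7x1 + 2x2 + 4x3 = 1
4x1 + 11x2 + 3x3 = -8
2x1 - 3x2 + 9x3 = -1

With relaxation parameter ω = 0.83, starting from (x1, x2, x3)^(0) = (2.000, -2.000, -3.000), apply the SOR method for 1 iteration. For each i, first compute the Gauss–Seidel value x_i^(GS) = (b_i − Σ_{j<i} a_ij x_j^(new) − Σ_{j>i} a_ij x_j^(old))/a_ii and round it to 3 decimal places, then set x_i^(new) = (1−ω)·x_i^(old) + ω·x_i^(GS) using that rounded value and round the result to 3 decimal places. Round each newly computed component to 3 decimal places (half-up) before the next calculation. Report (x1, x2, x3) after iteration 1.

(2.356, -0.976, -1.307)

Iteration 1:
  x1: GS value = (1 - (2)·-2.000 - (4)·-3.000) / (7) = 2.429;  x1 ← (1−ω)·2.000 + ω·2.429 = 2.356
  x2: GS value = (-8 - (4)·2.356 - (3)·-3.000) / (11) = -0.766;  x2 ← (1−ω)·-2.000 + ω·-0.766 = -0.976
  x3: GS value = (-1 - (2)·2.356 - (-3)·-0.976) / (9) = -0.960;  x3 ← (1−ω)·-3.000 + ω·-0.960 = -1.307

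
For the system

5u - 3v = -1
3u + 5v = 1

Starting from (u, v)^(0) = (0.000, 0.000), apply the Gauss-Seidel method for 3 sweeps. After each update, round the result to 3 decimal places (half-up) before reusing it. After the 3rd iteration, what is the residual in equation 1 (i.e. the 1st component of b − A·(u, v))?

0.123

Iteration 1:
  u = (-1 - (-3)·0.000) / (5) = -0.200
  v = (1 - (3)·-0.200) / (5) = 0.320
Iteration 2:
  u = (-1 - (-3)·0.320) / (5) = -0.008
  v = (1 - (3)·-0.008) / (5) = 0.205
Iteration 3:
  u = (-1 - (-3)·0.205) / (5) = -0.077
  v = (1 - (3)·-0.077) / (5) = 0.246
Residual b − A·x = (0.123, 0.001)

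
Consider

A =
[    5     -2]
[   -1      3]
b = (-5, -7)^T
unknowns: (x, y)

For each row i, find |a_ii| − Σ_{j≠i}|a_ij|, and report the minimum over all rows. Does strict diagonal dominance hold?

row 1: |5| − (2) = 3
row 2: |3| − (1) = 2
minimum over rows = 2 → strictly diagonally dominant (convergence guaranteed)

2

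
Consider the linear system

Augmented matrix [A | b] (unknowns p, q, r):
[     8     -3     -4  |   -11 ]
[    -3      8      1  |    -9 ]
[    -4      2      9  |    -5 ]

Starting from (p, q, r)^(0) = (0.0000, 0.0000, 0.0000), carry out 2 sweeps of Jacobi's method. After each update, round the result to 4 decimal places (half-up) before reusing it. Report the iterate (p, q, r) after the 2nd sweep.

Iteration 1:
  p = (-11 - (-3)·0.0000 - (-4)·0.0000) / (8) = -1.3750
  q = (-9 - (-3)·0.0000 - (1)·0.0000) / (8) = -1.1250
  r = (-5 - (-4)·0.0000 - (2)·0.0000) / (9) = -0.5556
Iteration 2:
  p = (-11 - (-3)·-1.1250 - (-4)·-0.5556) / (8) = -2.0747
  q = (-9 - (-3)·-1.3750 - (1)·-0.5556) / (8) = -1.5712
  r = (-5 - (-4)·-1.3750 - (2)·-1.1250) / (9) = -0.9167

(-2.0747, -1.5712, -0.9167)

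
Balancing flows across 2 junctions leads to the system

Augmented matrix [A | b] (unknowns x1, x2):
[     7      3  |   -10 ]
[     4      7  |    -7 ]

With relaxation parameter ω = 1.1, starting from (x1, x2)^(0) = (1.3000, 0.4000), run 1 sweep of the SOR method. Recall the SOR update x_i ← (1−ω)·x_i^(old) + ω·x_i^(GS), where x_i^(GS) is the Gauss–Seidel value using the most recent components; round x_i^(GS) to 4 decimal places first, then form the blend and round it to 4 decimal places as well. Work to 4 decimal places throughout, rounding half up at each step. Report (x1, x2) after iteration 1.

Iteration 1:
  x1: GS value = (-10 - (3)·0.4000) / (7) = -1.6000;  x1 ← (1−ω)·1.3000 + ω·-1.6000 = -1.8900
  x2: GS value = (-7 - (4)·-1.8900) / (7) = 0.0800;  x2 ← (1−ω)·0.4000 + ω·0.0800 = 0.0480

(-1.8900, 0.0480)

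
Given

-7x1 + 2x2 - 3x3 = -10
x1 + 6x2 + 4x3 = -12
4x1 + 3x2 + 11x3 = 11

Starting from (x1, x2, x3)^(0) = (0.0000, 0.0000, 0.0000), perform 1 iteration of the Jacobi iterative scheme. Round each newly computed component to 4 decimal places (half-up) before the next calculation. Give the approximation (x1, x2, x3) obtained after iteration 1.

Iteration 1:
  x1 = (-10 - (2)·0.0000 - (-3)·0.0000) / (-7) = 1.4286
  x2 = (-12 - (1)·0.0000 - (4)·0.0000) / (6) = -2.0000
  x3 = (11 - (4)·0.0000 - (3)·0.0000) / (11) = 1.0000

(1.4286, -2.0000, 1.0000)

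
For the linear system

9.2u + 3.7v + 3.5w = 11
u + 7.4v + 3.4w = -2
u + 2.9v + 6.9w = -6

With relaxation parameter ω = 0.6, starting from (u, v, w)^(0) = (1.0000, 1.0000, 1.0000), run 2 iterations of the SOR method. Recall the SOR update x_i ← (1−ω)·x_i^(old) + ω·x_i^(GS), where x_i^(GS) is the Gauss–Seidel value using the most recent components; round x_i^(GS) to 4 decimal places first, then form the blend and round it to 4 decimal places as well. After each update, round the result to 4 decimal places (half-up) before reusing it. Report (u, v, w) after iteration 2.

Iteration 1:
  u: GS value = (11 - (3.7)·1.0000 - (3.5)·1.0000) / (9.2) = 0.4130;  u ← (1−ω)·1.0000 + ω·0.4130 = 0.6478
  v: GS value = (-2 - (1)·0.6478 - (3.4)·1.0000) / (7.4) = -0.8173;  v ← (1−ω)·1.0000 + ω·-0.8173 = -0.0904
  w: GS value = (-6 - (1)·0.6478 - (2.9)·-0.0904) / (6.9) = -0.9255;  w ← (1−ω)·1.0000 + ω·-0.9255 = -0.1553
Iteration 2:
  u: GS value = (11 - (3.7)·-0.0904 - (3.5)·-0.1553) / (9.2) = 1.2911;  u ← (1−ω)·0.6478 + ω·1.2911 = 1.0338
  v: GS value = (-2 - (1)·1.0338 - (3.4)·-0.1553) / (7.4) = -0.3386;  v ← (1−ω)·-0.0904 + ω·-0.3386 = -0.2393
  w: GS value = (-6 - (1)·1.0338 - (2.9)·-0.2393) / (6.9) = -0.9188;  w ← (1−ω)·-0.1553 + ω·-0.9188 = -0.6134

(1.0338, -0.2393, -0.6134)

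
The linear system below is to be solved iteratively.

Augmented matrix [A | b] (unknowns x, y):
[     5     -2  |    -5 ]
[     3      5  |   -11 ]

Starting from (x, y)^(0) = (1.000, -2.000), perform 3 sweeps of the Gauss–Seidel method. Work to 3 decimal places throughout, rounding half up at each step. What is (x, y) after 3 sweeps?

Iteration 1:
  x = (-5 - (-2)·-2.000) / (5) = -1.800
  y = (-11 - (3)·-1.800) / (5) = -1.120
Iteration 2:
  x = (-5 - (-2)·-1.120) / (5) = -1.448
  y = (-11 - (3)·-1.448) / (5) = -1.331
Iteration 3:
  x = (-5 - (-2)·-1.331) / (5) = -1.532
  y = (-11 - (3)·-1.532) / (5) = -1.281

(-1.532, -1.281)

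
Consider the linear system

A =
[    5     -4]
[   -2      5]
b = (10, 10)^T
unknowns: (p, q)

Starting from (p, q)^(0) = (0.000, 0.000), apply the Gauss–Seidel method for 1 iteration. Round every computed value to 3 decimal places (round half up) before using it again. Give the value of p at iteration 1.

Iteration 1:
  p = (10 - (-4)·0.000) / (5) = 2.000
  q = (10 - (-2)·2.000) / (5) = 2.800

2.000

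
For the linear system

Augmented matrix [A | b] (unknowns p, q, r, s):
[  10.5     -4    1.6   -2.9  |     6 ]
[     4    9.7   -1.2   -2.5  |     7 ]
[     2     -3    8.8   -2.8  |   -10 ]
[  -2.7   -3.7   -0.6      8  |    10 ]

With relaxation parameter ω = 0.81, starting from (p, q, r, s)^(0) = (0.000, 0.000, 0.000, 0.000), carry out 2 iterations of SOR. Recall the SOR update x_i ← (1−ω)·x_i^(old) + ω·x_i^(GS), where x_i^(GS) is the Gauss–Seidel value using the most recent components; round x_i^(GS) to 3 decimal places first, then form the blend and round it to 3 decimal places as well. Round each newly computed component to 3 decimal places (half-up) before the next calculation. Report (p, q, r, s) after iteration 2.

(1.072, 0.479, -0.833, 1.671)

Iteration 1:
  p: GS value = (6 - (-4)·0.000 - (1.6)·0.000 - (-2.9)·0.000) / (10.5) = 0.571;  p ← (1−ω)·0.000 + ω·0.571 = 0.463
  q: GS value = (7 - (4)·0.463 - (-1.2)·0.000 - (-2.5)·0.000) / (9.7) = 0.531;  q ← (1−ω)·0.000 + ω·0.531 = 0.430
  r: GS value = (-10 - (2)·0.463 - (-3)·0.430 - (-2.8)·0.000) / (8.8) = -1.095;  r ← (1−ω)·0.000 + ω·-1.095 = -0.887
  s: GS value = (10 - (-2.7)·0.463 - (-3.7)·0.430 - (-0.6)·-0.887) / (8) = 1.539;  s ← (1−ω)·0.000 + ω·1.539 = 1.247
Iteration 2:
  p: GS value = (6 - (-4)·0.430 - (1.6)·-0.887 - (-2.9)·1.247) / (10.5) = 1.215;  p ← (1−ω)·0.463 + ω·1.215 = 1.072
  q: GS value = (7 - (4)·1.072 - (-1.2)·-0.887 - (-2.5)·1.247) / (9.7) = 0.491;  q ← (1−ω)·0.430 + ω·0.491 = 0.479
  r: GS value = (-10 - (2)·1.072 - (-3)·0.479 - (-2.8)·1.247) / (8.8) = -0.820;  r ← (1−ω)·-0.887 + ω·-0.820 = -0.833
  s: GS value = (10 - (-2.7)·1.072 - (-3.7)·0.479 - (-0.6)·-0.833) / (8) = 1.771;  s ← (1−ω)·1.247 + ω·1.771 = 1.671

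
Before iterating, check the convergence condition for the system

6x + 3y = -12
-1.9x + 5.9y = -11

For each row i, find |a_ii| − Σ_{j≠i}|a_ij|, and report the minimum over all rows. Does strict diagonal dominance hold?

row 1: |6| − (3) = 3
row 2: |5.9| − (1.9) = 4
minimum over rows = 3 → strictly diagonally dominant (convergence guaranteed)

3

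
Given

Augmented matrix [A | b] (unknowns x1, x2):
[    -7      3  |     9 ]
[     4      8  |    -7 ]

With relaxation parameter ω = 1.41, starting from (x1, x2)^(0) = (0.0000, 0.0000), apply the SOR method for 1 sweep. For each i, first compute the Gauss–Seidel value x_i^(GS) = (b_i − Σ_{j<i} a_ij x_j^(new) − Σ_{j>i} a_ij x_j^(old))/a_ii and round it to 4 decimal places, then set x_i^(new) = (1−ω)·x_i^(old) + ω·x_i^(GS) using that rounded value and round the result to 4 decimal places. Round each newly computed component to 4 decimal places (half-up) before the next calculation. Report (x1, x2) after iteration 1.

(-1.8128, 0.0443)

Iteration 1:
  x1: GS value = (9 - (3)·0.0000) / (-7) = -1.2857;  x1 ← (1−ω)·0.0000 + ω·-1.2857 = -1.8128
  x2: GS value = (-7 - (4)·-1.8128) / (8) = 0.0314;  x2 ← (1−ω)·0.0000 + ω·0.0314 = 0.0443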